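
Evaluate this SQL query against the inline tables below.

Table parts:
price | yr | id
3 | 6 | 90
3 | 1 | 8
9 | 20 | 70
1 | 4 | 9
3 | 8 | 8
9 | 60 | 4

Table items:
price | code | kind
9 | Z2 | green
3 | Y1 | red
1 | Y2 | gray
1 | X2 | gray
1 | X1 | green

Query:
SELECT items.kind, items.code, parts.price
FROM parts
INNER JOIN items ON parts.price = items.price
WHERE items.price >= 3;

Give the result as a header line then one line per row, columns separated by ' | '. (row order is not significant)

== RESULT ==
items.kind | items.code | parts.price
red | Y1 | 3
red | Y1 | 3
green | Z2 | 9
red | Y1 | 3
green | Z2 | 9

Derivation:
After JOIN items (8 rows):
parts.price | parts.yr | parts.id | items.price | items.code | items.kind
3 | 6 | 90 | 3 | Y1 | red
3 | 1 | 8 | 3 | Y1 | red
9 | 20 | 70 | 9 | Z2 | green
1 | 4 | 9 | 1 | Y2 | gray
1 | 4 | 9 | 1 | X2 | gray
1 | 4 | 9 | 1 | X1 | green
3 | 8 | 8 | 3 | Y1 | red
9 | 60 | 4 | 9 | Z2 | green
After WHERE (5 rows):
parts.price | parts.yr | parts.id | items.price | items.code | items.kind
3 | 6 | 90 | 3 | Y1 | red
3 | 1 | 8 | 3 | Y1 | red
9 | 20 | 70 | 9 | Z2 | green
3 | 8 | 8 | 3 | Y1 | red
9 | 60 | 4 | 9 | Z2 | green
After SELECT (5 rows):
items.kind | items.code | parts.price
red | Y1 | 3
red | Y1 | 3
green | Z2 | 9
red | Y1 | 3
green | Z2 | 9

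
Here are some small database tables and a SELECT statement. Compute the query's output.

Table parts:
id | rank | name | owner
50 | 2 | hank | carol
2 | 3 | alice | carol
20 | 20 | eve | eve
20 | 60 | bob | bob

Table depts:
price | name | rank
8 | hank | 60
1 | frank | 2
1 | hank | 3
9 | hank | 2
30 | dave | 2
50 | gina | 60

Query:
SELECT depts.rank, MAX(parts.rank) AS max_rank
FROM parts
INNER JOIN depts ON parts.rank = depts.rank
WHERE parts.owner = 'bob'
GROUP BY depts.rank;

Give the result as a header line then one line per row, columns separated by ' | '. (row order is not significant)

== RESULT ==
depts.rank | max_rank
60 | 60

Derivation:
After JOIN depts (6 rows):
parts.id | parts.rank | parts.name | parts.owner | depts.price | depts.name | depts.rank
50 | 2 | hank | carol | 1 | frank | 2
50 | 2 | hank | carol | 9 | hank | 2
50 | 2 | hank | carol | 30 | dave | 2
2 | 3 | alice | carol | 1 | hank | 3
20 | 60 | bob | bob | 8 | hank | 60
20 | 60 | bob | bob | 50 | gina | 60
After WHERE (2 rows):
parts.id | parts.rank | parts.name | parts.owner | depts.price | depts.name | depts.rank
20 | 60 | bob | bob | 8 | hank | 60
20 | 60 | bob | bob | 50 | gina | 60
After GROUP BY (1 rows):
depts.rank | max_rank
60 | 60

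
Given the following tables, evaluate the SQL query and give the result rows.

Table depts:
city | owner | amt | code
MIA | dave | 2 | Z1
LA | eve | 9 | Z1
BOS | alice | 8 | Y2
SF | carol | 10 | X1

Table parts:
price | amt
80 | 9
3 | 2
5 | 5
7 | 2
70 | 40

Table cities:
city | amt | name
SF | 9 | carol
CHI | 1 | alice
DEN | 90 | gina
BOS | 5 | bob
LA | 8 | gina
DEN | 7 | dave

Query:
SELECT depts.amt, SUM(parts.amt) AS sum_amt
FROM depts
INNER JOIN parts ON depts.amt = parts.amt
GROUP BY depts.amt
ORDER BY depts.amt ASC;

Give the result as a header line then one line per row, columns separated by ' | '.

== RESULT ==
depts.amt | sum_amt
2 | 4
9 | 9

Derivation:
After JOIN parts (3 rows):
depts.city | depts.owner | depts.amt | depts.code | parts.price | parts.amt
MIA | dave | 2 | Z1 | 3 | 2
MIA | dave | 2 | Z1 | 7 | 2
LA | eve | 9 | Z1 | 80 | 9
After GROUP BY (2 rows):
depts.amt | sum_amt
2 | 4
9 | 9
After ORDER BY (2 rows):
depts.amt | sum_amt
2 | 4
9 | 9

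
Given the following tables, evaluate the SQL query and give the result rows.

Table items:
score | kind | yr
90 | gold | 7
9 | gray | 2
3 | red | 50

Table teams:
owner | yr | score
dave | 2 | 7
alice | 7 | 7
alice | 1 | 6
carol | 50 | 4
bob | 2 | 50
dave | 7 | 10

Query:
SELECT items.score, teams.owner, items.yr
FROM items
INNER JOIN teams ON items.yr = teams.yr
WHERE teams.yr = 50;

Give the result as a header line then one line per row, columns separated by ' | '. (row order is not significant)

== RESULT ==
items.score | teams.owner | items.yr
3 | carol | 50

Derivation:
After JOIN teams (5 rows):
items.score | items.kind | items.yr | teams.owner | teams.yr | teams.score
90 | gold | 7 | alice | 7 | 7
90 | gold | 7 | dave | 7 | 10
9 | gray | 2 | dave | 2 | 7
9 | gray | 2 | bob | 2 | 50
3 | red | 50 | carol | 50 | 4
After WHERE (1 rows):
items.score | items.kind | items.yr | teams.owner | teams.yr | teams.score
3 | red | 50 | carol | 50 | 4
After SELECT (1 rows):
items.score | teams.owner | items.yr
3 | carol | 50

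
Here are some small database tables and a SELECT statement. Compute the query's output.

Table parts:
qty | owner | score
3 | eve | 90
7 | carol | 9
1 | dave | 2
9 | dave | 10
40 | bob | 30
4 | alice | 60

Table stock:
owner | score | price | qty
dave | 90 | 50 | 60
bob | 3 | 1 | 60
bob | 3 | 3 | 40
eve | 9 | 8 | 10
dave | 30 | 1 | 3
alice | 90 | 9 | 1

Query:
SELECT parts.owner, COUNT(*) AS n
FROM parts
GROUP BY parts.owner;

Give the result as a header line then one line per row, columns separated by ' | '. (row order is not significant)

After GROUP BY (5 rows):
parts.owner | n
eve | 1
carol | 1
dave | 2
bob | 1
alice | 1

== RESULT ==
parts.owner | n
eve | 1
carol | 1
dave | 2
bob | 1
alice | 1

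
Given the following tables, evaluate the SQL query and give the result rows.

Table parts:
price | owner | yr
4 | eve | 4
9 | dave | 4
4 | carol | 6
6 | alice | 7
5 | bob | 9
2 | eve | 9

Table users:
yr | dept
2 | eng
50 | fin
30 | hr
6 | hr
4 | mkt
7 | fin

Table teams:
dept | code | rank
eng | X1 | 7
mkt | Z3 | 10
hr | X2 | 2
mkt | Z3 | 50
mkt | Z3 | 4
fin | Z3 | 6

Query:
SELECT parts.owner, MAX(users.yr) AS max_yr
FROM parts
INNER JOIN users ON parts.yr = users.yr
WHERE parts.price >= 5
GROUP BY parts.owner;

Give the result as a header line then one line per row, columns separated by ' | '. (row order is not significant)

After JOIN users (4 rows):
parts.price | parts.owner | parts.yr | users.yr | users.dept
4 | eve | 4 | 4 | mkt
9 | dave | 4 | 4 | mkt
4 | carol | 6 | 6 | hr
6 | alice | 7 | 7 | fin
After WHERE (2 rows):
parts.price | parts.owner | parts.yr | users.yr | users.dept
9 | dave | 4 | 4 | mkt
6 | alice | 7 | 7 | fin
After GROUP BY (2 rows):
parts.owner | max_yr
dave | 4
alice | 7

== RESULT ==
parts.owner | max_yr
dave | 4
alice | 7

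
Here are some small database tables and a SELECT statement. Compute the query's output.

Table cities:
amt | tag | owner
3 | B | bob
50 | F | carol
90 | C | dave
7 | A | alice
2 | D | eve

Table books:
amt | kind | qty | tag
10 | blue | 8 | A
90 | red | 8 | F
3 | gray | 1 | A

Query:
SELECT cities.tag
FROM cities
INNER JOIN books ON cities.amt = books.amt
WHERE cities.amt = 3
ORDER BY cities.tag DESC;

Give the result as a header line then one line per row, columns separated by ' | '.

== RESULT ==
cities.tag
B

Derivation:
After JOIN books (2 rows):
cities.amt | cities.tag | cities.owner | books.amt | books.kind | books.qty | books.tag
3 | B | bob | 3 | gray | 1 | A
90 | C | dave | 90 | red | 8 | F
After WHERE (1 rows):
cities.amt | cities.tag | cities.owner | books.amt | books.kind | books.qty | books.tag
3 | B | bob | 3 | gray | 1 | A
After SELECT (1 rows):
cities.tag
B
After ORDER BY (1 rows):
cities.tag
B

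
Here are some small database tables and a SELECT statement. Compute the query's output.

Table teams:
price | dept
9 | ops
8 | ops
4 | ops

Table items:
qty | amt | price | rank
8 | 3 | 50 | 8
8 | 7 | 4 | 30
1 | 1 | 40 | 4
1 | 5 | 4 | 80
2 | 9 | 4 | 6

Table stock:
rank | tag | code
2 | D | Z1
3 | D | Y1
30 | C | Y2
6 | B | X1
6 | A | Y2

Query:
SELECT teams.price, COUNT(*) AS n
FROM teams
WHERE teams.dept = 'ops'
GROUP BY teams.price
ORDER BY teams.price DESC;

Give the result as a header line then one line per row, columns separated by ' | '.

After WHERE (3 rows):
teams.price | teams.dept
9 | ops
8 | ops
4 | ops
After GROUP BY (3 rows):
teams.price | n
9 | 1
8 | 1
4 | 1
After ORDER BY (3 rows):
teams.price | n
9 | 1
8 | 1
4 | 1

== RESULT ==
teams.price | n
9 | 1
8 | 1
4 | 1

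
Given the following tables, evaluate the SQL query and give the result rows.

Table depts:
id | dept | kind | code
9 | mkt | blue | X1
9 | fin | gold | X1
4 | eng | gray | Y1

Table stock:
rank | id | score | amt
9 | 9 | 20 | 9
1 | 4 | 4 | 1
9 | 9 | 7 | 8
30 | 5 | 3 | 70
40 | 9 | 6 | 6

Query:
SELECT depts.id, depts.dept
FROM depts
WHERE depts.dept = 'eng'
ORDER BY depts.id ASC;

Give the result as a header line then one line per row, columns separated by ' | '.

== RESULT ==
depts.id | depts.dept
4 | eng

Derivation:
After WHERE (1 rows):
depts.id | depts.dept | depts.kind | depts.code
4 | eng | gray | Y1
After SELECT (1 rows):
depts.id | depts.dept
4 | eng
After ORDER BY (1 rows):
depts.id | depts.dept
4 | eng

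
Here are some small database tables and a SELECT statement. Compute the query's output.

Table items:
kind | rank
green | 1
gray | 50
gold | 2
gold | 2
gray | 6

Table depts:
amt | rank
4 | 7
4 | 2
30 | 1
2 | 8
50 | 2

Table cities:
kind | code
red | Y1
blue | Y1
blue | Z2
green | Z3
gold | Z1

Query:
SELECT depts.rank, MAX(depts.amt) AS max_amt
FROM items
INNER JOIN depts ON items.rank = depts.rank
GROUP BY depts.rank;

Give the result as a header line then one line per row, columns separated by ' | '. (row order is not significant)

After JOIN depts (5 rows):
items.kind | items.rank | depts.amt | depts.rank
green | 1 | 30 | 1
gold | 2 | 4 | 2
gold | 2 | 50 | 2
gold | 2 | 4 | 2
gold | 2 | 50 | 2
After GROUP BY (2 rows):
depts.rank | max_amt
1 | 30
2 | 50

== RESULT ==
depts.rank | max_amt
1 | 30
2 | 50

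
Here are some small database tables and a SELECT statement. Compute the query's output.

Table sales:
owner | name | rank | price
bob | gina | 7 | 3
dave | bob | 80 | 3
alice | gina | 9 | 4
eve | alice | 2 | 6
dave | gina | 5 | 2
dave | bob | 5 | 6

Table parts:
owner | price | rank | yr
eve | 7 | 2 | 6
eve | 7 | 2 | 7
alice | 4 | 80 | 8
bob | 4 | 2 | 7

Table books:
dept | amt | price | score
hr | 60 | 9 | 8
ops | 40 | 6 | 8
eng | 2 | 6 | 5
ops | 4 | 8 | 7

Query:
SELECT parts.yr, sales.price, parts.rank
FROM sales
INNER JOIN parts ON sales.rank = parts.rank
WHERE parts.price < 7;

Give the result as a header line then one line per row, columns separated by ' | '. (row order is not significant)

== RESULT ==
parts.yr | sales.price | parts.rank
8 | 3 | 80
7 | 6 | 2

Derivation:
After JOIN parts (4 rows):
sales.owner | sales.name | sales.rank | sales.price | parts.owner | parts.price | parts.rank | parts.yr
dave | bob | 80 | 3 | alice | 4 | 80 | 8
eve | alice | 2 | 6 | eve | 7 | 2 | 6
eve | alice | 2 | 6 | eve | 7 | 2 | 7
eve | alice | 2 | 6 | bob | 4 | 2 | 7
After WHERE (2 rows):
sales.owner | sales.name | sales.rank | sales.price | parts.owner | parts.price | parts.rank | parts.yr
dave | bob | 80 | 3 | alice | 4 | 80 | 8
eve | alice | 2 | 6 | bob | 4 | 2 | 7
After SELECT (2 rows):
parts.yr | sales.price | parts.rank
8 | 3 | 80
7 | 6 | 2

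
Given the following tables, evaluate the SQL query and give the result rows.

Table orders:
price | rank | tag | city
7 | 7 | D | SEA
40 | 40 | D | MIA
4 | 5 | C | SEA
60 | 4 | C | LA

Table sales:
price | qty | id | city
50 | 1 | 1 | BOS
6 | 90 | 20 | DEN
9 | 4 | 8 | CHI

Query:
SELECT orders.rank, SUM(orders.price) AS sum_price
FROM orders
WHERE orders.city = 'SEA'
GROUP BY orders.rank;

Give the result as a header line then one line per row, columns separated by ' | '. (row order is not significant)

After WHERE (2 rows):
orders.price | orders.rank | orders.tag | orders.city
7 | 7 | D | SEA
4 | 5 | C | SEA
After GROUP BY (2 rows):
orders.rank | sum_price
7 | 7
5 | 4

== RESULT ==
orders.rank | sum_price
7 | 7
5 | 4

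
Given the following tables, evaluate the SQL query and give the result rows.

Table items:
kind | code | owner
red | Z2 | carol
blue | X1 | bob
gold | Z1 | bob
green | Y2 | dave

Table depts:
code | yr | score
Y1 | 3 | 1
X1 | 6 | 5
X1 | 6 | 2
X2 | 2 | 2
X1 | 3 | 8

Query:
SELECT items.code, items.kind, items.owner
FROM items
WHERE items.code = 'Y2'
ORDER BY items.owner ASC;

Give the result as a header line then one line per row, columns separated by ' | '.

After WHERE (1 rows):
items.kind | items.code | items.owner
green | Y2 | dave
After SELECT (1 rows):
items.code | items.kind | items.owner
Y2 | green | dave
After ORDER BY (1 rows):
items.code | items.kind | items.owner
Y2 | green | dave

== RESULT ==
items.code | items.kind | items.owner
Y2 | green | dave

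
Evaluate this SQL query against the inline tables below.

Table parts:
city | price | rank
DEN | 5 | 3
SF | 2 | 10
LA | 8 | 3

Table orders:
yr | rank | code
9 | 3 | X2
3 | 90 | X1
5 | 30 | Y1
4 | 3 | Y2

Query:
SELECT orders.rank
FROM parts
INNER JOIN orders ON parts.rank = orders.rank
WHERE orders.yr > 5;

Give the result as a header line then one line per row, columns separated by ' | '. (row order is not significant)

After JOIN orders (4 rows):
parts.city | parts.price | parts.rank | orders.yr | orders.rank | orders.code
DEN | 5 | 3 | 9 | 3 | X2
DEN | 5 | 3 | 4 | 3 | Y2
LA | 8 | 3 | 9 | 3 | X2
LA | 8 | 3 | 4 | 3 | Y2
After WHERE (2 rows):
parts.city | parts.price | parts.rank | orders.yr | orders.rank | orders.code
DEN | 5 | 3 | 9 | 3 | X2
LA | 8 | 3 | 9 | 3 | X2
After SELECT (2 rows):
orders.rank
3
3

== RESULT ==
orders.rank
3
3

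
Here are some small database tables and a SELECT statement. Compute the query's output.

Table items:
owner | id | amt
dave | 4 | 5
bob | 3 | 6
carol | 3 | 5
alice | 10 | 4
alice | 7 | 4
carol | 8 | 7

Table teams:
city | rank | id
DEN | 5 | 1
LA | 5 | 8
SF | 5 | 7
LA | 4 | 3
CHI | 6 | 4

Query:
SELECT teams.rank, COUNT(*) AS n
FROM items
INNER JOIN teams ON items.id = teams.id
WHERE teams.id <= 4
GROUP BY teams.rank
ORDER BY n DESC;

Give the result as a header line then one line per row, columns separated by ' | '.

== RESULT ==
teams.rank | n
4 | 2
6 | 1

Derivation:
After JOIN teams (5 rows):
items.owner | items.id | items.amt | teams.city | teams.rank | teams.id
dave | 4 | 5 | CHI | 6 | 4
bob | 3 | 6 | LA | 4 | 3
carol | 3 | 5 | LA | 4 | 3
alice | 7 | 4 | SF | 5 | 7
carol | 8 | 7 | LA | 5 | 8
After WHERE (3 rows):
items.owner | items.id | items.amt | teams.city | teams.rank | teams.id
dave | 4 | 5 | CHI | 6 | 4
bob | 3 | 6 | LA | 4 | 3
carol | 3 | 5 | LA | 4 | 3
After GROUP BY (2 rows):
teams.rank | n
6 | 1
4 | 2
After ORDER BY (2 rows):
teams.rank | n
4 | 2
6 | 1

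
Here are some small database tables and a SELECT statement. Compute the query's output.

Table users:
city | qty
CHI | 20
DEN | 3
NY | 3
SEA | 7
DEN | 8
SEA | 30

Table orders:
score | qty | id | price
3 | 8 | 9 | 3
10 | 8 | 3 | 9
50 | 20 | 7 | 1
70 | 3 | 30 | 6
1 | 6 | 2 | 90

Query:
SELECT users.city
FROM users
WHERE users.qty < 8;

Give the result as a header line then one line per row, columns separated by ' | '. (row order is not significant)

== RESULT ==
users.city
DEN
NY
SEA

Derivation:
After WHERE (3 rows):
users.city | users.qty
DEN | 3
NY | 3
SEA | 7
After SELECT (3 rows):
users.city
DEN
NY
SEA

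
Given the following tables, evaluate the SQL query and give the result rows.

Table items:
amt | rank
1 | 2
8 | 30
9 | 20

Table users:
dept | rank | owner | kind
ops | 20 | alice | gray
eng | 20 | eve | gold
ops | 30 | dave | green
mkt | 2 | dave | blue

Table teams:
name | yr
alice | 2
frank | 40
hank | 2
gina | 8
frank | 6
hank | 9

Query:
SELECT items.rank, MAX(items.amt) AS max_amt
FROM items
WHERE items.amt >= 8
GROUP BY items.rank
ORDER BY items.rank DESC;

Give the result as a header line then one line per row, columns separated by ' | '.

== RESULT ==
items.rank | max_amt
30 | 8
20 | 9

Derivation:
After WHERE (2 rows):
items.amt | items.rank
8 | 30
9 | 20
After GROUP BY (2 rows):
items.rank | max_amt
30 | 8
20 | 9
After ORDER BY (2 rows):
items.rank | max_amt
30 | 8
20 | 9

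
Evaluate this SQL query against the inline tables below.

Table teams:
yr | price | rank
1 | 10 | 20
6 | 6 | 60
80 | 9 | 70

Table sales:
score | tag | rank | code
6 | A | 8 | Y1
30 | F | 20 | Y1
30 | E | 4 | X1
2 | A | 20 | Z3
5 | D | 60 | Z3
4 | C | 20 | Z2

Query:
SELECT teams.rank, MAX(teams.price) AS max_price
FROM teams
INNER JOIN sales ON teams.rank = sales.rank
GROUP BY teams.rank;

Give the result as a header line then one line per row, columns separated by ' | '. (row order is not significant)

After JOIN sales (4 rows):
teams.yr | teams.price | teams.rank | sales.score | sales.tag | sales.rank | sales.code
1 | 10 | 20 | 30 | F | 20 | Y1
1 | 10 | 20 | 2 | A | 20 | Z3
1 | 10 | 20 | 4 | C | 20 | Z2
6 | 6 | 60 | 5 | D | 60 | Z3
After GROUP BY (2 rows):
teams.rank | max_price
20 | 10
60 | 6

== RESULT ==
teams.rank | max_price
20 | 10
60 | 6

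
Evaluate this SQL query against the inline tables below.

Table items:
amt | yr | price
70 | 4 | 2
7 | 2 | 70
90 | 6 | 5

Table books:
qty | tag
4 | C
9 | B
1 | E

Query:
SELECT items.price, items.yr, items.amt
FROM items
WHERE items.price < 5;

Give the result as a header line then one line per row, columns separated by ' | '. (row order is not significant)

After WHERE (1 rows):
items.amt | items.yr | items.price
70 | 4 | 2
After SELECT (1 rows):
items.price | items.yr | items.amt
2 | 4 | 70

== RESULT ==
items.price | items.yr | items.amt
2 | 4 | 70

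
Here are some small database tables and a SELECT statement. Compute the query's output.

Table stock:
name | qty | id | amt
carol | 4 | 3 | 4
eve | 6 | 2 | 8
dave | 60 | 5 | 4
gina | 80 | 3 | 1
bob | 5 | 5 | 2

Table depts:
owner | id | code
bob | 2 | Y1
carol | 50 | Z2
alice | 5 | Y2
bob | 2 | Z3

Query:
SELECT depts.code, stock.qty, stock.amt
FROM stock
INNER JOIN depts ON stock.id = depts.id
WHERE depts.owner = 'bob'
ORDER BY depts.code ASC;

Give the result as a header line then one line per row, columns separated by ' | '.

After JOIN depts (4 rows):
stock.name | stock.qty | stock.id | stock.amt | depts.owner | depts.id | depts.code
eve | 6 | 2 | 8 | bob | 2 | Y1
eve | 6 | 2 | 8 | bob | 2 | Z3
dave | 60 | 5 | 4 | alice | 5 | Y2
bob | 5 | 5 | 2 | alice | 5 | Y2
After WHERE (2 rows):
stock.name | stock.qty | stock.id | stock.amt | depts.owner | depts.id | depts.code
eve | 6 | 2 | 8 | bob | 2 | Y1
eve | 6 | 2 | 8 | bob | 2 | Z3
After SELECT (2 rows):
depts.code | stock.qty | stock.amt
Y1 | 6 | 8
Z3 | 6 | 8
After ORDER BY (2 rows):
depts.code | stock.qty | stock.amt
Y1 | 6 | 8
Z3 | 6 | 8

== RESULT ==
depts.code | stock.qty | stock.amt
Y1 | 6 | 8
Z3 | 6 | 8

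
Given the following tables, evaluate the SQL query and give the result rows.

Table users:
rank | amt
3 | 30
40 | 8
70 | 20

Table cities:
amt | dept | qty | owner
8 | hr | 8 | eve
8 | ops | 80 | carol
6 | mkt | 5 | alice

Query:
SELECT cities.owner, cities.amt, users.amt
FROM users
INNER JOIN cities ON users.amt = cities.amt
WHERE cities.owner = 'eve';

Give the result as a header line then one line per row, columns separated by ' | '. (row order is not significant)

== RESULT ==
cities.owner | cities.amt | users.amt
eve | 8 | 8

Derivation:
After JOIN cities (2 rows):
users.rank | users.amt | cities.amt | cities.dept | cities.qty | cities.owner
40 | 8 | 8 | hr | 8 | eve
40 | 8 | 8 | ops | 80 | carol
After WHERE (1 rows):
users.rank | users.amt | cities.amt | cities.dept | cities.qty | cities.owner
40 | 8 | 8 | hr | 8 | eve
After SELECT (1 rows):
cities.owner | cities.amt | users.amt
eve | 8 | 8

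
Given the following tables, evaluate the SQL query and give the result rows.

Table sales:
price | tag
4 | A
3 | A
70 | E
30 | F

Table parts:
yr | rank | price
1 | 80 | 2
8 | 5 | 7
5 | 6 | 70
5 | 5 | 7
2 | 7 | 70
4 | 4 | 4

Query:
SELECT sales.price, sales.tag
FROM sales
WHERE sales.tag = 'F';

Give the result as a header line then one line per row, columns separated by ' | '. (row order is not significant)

== RESULT ==
sales.price | sales.tag
30 | F

Derivation:
After WHERE (1 rows):
sales.price | sales.tag
30 | F
After SELECT (1 rows):
sales.price | sales.tag
30 | F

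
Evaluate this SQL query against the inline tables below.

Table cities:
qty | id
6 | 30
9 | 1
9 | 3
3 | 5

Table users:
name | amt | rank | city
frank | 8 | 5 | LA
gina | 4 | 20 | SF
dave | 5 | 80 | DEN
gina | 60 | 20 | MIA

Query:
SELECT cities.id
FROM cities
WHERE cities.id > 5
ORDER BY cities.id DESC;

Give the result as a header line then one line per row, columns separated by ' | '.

After WHERE (1 rows):
cities.qty | cities.id
6 | 30
After SELECT (1 rows):
cities.id
30
After ORDER BY (1 rows):
cities.id
30

== RESULT ==
cities.id
30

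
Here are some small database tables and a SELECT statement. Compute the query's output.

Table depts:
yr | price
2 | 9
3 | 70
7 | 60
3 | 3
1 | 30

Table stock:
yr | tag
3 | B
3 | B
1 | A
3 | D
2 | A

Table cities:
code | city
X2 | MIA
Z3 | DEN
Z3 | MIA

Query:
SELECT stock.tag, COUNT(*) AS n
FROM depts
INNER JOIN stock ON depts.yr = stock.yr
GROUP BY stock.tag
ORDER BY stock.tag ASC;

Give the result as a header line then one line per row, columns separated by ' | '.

== RESULT ==
stock.tag | n
A | 2
B | 4
D | 2

Derivation:
After JOIN stock (8 rows):
depts.yr | depts.price | stock.yr | stock.tag
2 | 9 | 2 | A
3 | 70 | 3 | B
3 | 70 | 3 | B
3 | 70 | 3 | D
3 | 3 | 3 | B
3 | 3 | 3 | B
3 | 3 | 3 | D
1 | 30 | 1 | A
After GROUP BY (3 rows):
stock.tag | n
A | 2
B | 4
D | 2
After ORDER BY (3 rows):
stock.tag | n
A | 2
B | 4
D | 2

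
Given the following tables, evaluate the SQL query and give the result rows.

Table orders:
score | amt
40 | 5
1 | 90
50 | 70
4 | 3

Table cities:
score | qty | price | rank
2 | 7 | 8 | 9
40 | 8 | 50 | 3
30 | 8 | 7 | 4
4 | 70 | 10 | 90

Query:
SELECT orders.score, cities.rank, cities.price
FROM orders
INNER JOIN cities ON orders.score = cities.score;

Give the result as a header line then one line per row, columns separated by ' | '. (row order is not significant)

After JOIN cities (2 rows):
orders.score | orders.amt | cities.score | cities.qty | cities.price | cities.rank
40 | 5 | 40 | 8 | 50 | 3
4 | 3 | 4 | 70 | 10 | 90
After SELECT (2 rows):
orders.score | cities.rank | cities.price
40 | 3 | 50
4 | 90 | 10

== RESULT ==
orders.score | cities.rank | cities.price
40 | 3 | 50
4 | 90 | 10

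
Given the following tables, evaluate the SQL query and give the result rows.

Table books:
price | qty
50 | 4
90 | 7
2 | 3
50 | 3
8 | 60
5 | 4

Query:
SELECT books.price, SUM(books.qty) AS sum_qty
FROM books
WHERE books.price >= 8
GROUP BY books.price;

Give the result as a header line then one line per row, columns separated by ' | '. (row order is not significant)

After WHERE (4 rows):
books.price | books.qty
50 | 4
90 | 7
50 | 3
8 | 60
After GROUP BY (3 rows):
books.price | sum_qty
50 | 7
90 | 7
8 | 60

== RESULT ==
books.price | sum_qty
50 | 7
90 | 7
8 | 60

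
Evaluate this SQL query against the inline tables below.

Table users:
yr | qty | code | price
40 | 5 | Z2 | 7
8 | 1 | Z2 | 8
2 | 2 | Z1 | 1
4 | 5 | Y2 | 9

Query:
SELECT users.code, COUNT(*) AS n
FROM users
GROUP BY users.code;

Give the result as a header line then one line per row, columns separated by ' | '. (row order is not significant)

== RESULT ==
users.code | n
Z2 | 2
Z1 | 1
Y2 | 1

Derivation:
After GROUP BY (3 rows):
users.code | n
Z2 | 2
Z1 | 1
Y2 | 1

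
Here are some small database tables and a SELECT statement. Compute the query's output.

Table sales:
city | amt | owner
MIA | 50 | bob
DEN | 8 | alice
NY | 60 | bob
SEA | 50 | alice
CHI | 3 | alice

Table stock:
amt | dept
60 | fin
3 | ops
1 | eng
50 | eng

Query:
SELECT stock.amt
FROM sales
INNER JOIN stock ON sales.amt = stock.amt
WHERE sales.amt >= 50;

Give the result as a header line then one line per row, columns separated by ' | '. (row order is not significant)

After JOIN stock (4 rows):
sales.city | sales.amt | sales.owner | stock.amt | stock.dept
MIA | 50 | bob | 50 | eng
NY | 60 | bob | 60 | fin
SEA | 50 | alice | 50 | eng
CHI | 3 | alice | 3 | ops
After WHERE (3 rows):
sales.city | sales.amt | sales.owner | stock.amt | stock.dept
MIA | 50 | bob | 50 | eng
NY | 60 | bob | 60 | fin
SEA | 50 | alice | 50 | eng
After SELECT (3 rows):
stock.amt
50
60
50

== RESULT ==
stock.amt
50
60
50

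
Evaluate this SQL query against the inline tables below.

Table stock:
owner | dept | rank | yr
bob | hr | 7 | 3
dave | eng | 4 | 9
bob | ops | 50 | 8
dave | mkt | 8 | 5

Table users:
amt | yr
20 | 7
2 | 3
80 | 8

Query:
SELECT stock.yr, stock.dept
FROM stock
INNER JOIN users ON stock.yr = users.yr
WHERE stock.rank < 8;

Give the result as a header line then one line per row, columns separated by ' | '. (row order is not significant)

After JOIN users (2 rows):
stock.owner | stock.dept | stock.rank | stock.yr | users.amt | users.yr
bob | hr | 7 | 3 | 2 | 3
bob | ops | 50 | 8 | 80 | 8
After WHERE (1 rows):
stock.owner | stock.dept | stock.rank | stock.yr | users.amt | users.yr
bob | hr | 7 | 3 | 2 | 3
After SELECT (1 rows):
stock.yr | stock.dept
3 | hr

== RESULT ==
stock.yr | stock.dept
3 | hr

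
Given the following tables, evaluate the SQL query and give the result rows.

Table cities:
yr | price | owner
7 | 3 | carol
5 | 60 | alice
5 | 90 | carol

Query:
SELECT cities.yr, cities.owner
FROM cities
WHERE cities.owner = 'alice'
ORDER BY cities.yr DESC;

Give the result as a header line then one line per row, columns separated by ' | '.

== RESULT ==
cities.yr | cities.owner
5 | alice

Derivation:
After WHERE (1 rows):
cities.yr | cities.price | cities.owner
5 | 60 | alice
After SELECT (1 rows):
cities.yr | cities.owner
5 | alice
After ORDER BY (1 rows):
cities.yr | cities.owner
5 | alice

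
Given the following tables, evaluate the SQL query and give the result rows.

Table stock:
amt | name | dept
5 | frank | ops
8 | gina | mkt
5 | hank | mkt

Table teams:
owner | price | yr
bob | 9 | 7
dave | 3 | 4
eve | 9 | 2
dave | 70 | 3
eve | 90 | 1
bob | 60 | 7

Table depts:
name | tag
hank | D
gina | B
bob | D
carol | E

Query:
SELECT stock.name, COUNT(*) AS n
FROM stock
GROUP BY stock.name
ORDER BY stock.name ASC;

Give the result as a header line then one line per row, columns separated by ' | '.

After GROUP BY (3 rows):
stock.name | n
frank | 1
gina | 1
hank | 1
After ORDER BY (3 rows):
stock.name | n
frank | 1
gina | 1
hank | 1

== RESULT ==
stock.name | n
frank | 1
gina | 1
hank | 1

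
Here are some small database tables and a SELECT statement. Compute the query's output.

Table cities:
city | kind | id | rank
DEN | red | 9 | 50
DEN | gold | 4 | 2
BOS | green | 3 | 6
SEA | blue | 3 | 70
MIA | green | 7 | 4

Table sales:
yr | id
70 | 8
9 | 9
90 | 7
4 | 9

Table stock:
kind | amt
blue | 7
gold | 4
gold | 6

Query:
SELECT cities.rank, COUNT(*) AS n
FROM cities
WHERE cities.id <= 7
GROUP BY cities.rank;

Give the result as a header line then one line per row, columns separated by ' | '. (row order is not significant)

== RESULT ==
cities.rank | n
2 | 1
6 | 1
70 | 1
4 | 1

Derivation:
After WHERE (4 rows):
cities.city | cities.kind | cities.id | cities.rank
DEN | gold | 4 | 2
BOS | green | 3 | 6
SEA | blue | 3 | 70
MIA | green | 7 | 4
After GROUP BY (4 rows):
cities.rank | n
2 | 1
6 | 1
70 | 1
4 | 1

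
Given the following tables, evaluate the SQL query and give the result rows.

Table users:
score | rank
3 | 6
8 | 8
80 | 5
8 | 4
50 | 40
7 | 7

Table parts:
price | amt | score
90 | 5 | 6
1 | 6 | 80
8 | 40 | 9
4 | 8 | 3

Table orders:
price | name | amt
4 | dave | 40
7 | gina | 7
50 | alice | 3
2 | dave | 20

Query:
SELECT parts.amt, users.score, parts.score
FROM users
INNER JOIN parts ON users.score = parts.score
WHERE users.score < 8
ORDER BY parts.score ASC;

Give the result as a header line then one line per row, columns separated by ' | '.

After JOIN parts (2 rows):
users.score | users.rank | parts.price | parts.amt | parts.score
3 | 6 | 4 | 8 | 3
80 | 5 | 1 | 6 | 80
After WHERE (1 rows):
users.score | users.rank | parts.price | parts.amt | parts.score
3 | 6 | 4 | 8 | 3
After SELECT (1 rows):
parts.amt | users.score | parts.score
8 | 3 | 3
After ORDER BY (1 rows):
parts.amt | users.score | parts.score
8 | 3 | 3

== RESULT ==
parts.amt | users.score | parts.score
8 | 3 | 3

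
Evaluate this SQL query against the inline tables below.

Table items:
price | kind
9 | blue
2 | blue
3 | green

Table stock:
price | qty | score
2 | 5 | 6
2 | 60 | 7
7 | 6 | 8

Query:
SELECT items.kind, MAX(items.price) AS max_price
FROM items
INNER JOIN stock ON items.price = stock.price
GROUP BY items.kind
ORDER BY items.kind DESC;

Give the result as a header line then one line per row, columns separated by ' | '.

After JOIN stock (2 rows):
items.price | items.kind | stock.price | stock.qty | stock.score
2 | blue | 2 | 5 | 6
2 | blue | 2 | 60 | 7
After GROUP BY (1 rows):
items.kind | max_price
blue | 2
After ORDER BY (1 rows):
items.kind | max_price
blue | 2

== RESULT ==
items.kind | max_price
blue | 2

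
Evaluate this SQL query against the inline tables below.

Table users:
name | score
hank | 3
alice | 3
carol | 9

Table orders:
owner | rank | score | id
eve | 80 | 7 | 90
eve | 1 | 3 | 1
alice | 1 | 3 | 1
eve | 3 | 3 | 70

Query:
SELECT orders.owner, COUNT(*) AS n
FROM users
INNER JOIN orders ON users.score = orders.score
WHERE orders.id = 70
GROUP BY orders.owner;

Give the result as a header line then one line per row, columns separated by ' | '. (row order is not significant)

After JOIN orders (6 rows):
users.name | users.score | orders.owner | orders.rank | orders.score | orders.id
hank | 3 | eve | 1 | 3 | 1
hank | 3 | alice | 1 | 3 | 1
hank | 3 | eve | 3 | 3 | 70
alice | 3 | eve | 1 | 3 | 1
alice | 3 | alice | 1 | 3 | 1
alice | 3 | eve | 3 | 3 | 70
After WHERE (2 rows):
users.name | users.score | orders.owner | orders.rank | orders.score | orders.id
hank | 3 | eve | 3 | 3 | 70
alice | 3 | eve | 3 | 3 | 70
After GROUP BY (1 rows):
orders.owner | n
eve | 2

== RESULT ==
orders.owner | n
eve | 2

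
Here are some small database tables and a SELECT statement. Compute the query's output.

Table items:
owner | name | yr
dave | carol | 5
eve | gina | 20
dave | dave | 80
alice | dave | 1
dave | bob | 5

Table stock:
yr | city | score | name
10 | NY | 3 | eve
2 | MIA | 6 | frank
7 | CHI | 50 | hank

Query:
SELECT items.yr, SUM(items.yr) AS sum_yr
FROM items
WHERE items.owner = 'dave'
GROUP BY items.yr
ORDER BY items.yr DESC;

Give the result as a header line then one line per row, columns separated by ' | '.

== RESULT ==
items.yr | sum_yr
80 | 80
5 | 10

Derivation:
After WHERE (3 rows):
items.owner | items.name | items.yr
dave | carol | 5
dave | dave | 80
dave | bob | 5
After GROUP BY (2 rows):
items.yr | sum_yr
5 | 10
80 | 80
After ORDER BY (2 rows):
items.yr | sum_yr
80 | 80
5 | 10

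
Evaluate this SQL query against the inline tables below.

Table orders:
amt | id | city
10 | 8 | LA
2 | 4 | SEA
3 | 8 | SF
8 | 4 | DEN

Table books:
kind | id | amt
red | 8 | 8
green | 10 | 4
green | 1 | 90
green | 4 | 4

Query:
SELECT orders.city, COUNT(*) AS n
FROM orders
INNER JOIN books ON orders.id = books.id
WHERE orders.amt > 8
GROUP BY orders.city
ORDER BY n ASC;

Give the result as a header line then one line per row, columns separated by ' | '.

After JOIN books (4 rows):
orders.amt | orders.id | orders.city | books.kind | books.id | books.amt
10 | 8 | LA | red | 8 | 8
2 | 4 | SEA | green | 4 | 4
3 | 8 | SF | red | 8 | 8
8 | 4 | DEN | green | 4 | 4
After WHERE (1 rows):
orders.amt | orders.id | orders.city | books.kind | books.id | books.amt
10 | 8 | LA | red | 8 | 8
After GROUP BY (1 rows):
orders.city | n
LA | 1
After ORDER BY (1 rows):
orders.city | n
LA | 1

== RESULT ==
orders.city | n
LA | 1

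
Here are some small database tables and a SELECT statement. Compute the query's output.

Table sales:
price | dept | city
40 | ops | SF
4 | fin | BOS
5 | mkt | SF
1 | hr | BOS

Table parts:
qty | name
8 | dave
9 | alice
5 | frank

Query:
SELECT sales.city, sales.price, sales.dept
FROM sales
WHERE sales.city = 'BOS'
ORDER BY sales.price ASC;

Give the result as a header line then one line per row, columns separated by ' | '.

== RESULT ==
sales.city | sales.price | sales.dept
BOS | 1 | hr
BOS | 4 | fin

Derivation:
After WHERE (2 rows):
sales.price | sales.dept | sales.city
4 | fin | BOS
1 | hr | BOS
After SELECT (2 rows):
sales.city | sales.price | sales.dept
BOS | 4 | fin
BOS | 1 | hr
After ORDER BY (2 rows):
sales.city | sales.price | sales.dept
BOS | 1 | hr
BOS | 4 | fin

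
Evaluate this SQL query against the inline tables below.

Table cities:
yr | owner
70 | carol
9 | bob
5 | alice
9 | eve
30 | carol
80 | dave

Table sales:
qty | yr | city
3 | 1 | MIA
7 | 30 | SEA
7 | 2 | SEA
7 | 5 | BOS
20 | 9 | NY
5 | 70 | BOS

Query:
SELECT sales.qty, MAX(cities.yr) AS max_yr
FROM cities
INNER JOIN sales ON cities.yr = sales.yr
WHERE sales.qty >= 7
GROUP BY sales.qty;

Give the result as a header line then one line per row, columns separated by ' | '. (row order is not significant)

== RESULT ==
sales.qty | max_yr
20 | 9
7 | 30

Derivation:
After JOIN sales (5 rows):
cities.yr | cities.owner | sales.qty | sales.yr | sales.city
70 | carol | 5 | 70 | BOS
9 | bob | 20 | 9 | NY
5 | alice | 7 | 5 | BOS
9 | eve | 20 | 9 | NY
30 | carol | 7 | 30 | SEA
After WHERE (4 rows):
cities.yr | cities.owner | sales.qty | sales.yr | sales.city
9 | bob | 20 | 9 | NY
5 | alice | 7 | 5 | BOS
9 | eve | 20 | 9 | NY
30 | carol | 7 | 30 | SEA
After GROUP BY (2 rows):
sales.qty | max_yr
20 | 9
7 | 30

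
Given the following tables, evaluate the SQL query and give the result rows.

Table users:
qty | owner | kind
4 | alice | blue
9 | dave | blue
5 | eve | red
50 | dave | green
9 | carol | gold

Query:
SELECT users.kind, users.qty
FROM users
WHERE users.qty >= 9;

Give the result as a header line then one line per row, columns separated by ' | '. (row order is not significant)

After WHERE (3 rows):
users.qty | users.owner | users.kind
9 | dave | blue
50 | dave | green
9 | carol | gold
After SELECT (3 rows):
users.kind | users.qty
blue | 9
green | 50
gold | 9

== RESULT ==
users.kind | users.qty
blue | 9
green | 50
gold | 9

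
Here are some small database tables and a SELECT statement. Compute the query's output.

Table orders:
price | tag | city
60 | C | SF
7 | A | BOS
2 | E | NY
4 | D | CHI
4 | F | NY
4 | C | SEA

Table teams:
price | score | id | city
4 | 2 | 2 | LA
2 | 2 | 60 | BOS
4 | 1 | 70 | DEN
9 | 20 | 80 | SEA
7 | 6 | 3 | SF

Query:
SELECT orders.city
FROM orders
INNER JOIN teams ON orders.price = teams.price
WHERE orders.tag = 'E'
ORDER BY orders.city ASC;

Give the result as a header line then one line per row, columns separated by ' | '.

After JOIN teams (8 rows):
orders.price | orders.tag | orders.city | teams.price | teams.score | teams.id | teams.city
7 | A | BOS | 7 | 6 | 3 | SF
2 | E | NY | 2 | 2 | 60 | BOS
4 | D | CHI | 4 | 2 | 2 | LA
4 | D | CHI | 4 | 1 | 70 | DEN
4 | F | NY | 4 | 2 | 2 | LA
4 | F | NY | 4 | 1 | 70 | DEN
4 | C | SEA | 4 | 2 | 2 | LA
4 | C | SEA | 4 | 1 | 70 | DEN
After WHERE (1 rows):
orders.price | orders.tag | orders.city | teams.price | teams.score | teams.id | teams.city
2 | E | NY | 2 | 2 | 60 | BOS
After SELECT (1 rows):
orders.city
NY
After ORDER BY (1 rows):
orders.city
NY

== RESULT ==
orders.city
NY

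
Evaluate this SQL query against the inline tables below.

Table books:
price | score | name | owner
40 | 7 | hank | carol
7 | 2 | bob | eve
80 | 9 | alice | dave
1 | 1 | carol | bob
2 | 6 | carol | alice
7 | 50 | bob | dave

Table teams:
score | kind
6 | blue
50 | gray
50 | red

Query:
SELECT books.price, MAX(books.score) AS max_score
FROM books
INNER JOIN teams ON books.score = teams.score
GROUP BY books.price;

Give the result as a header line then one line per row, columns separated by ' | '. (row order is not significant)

== RESULT ==
books.price | max_score
2 | 6
7 | 50

Derivation:
After JOIN teams (3 rows):
books.price | books.score | books.name | books.owner | teams.score | teams.kind
2 | 6 | carol | alice | 6 | blue
7 | 50 | bob | dave | 50 | gray
7 | 50 | bob | dave | 50 | red
After GROUP BY (2 rows):
books.price | max_score
2 | 6
7 | 50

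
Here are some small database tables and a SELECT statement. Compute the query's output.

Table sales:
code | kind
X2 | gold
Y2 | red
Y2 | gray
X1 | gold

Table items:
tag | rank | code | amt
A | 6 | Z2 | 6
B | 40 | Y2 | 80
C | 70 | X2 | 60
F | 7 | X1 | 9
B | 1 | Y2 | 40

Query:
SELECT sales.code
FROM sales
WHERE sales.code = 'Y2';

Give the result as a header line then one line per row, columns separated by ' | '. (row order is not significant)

After WHERE (2 rows):
sales.code | sales.kind
Y2 | red
Y2 | gray
After SELECT (2 rows):
sales.code
Y2
Y2

== RESULT ==
sales.code
Y2
Y2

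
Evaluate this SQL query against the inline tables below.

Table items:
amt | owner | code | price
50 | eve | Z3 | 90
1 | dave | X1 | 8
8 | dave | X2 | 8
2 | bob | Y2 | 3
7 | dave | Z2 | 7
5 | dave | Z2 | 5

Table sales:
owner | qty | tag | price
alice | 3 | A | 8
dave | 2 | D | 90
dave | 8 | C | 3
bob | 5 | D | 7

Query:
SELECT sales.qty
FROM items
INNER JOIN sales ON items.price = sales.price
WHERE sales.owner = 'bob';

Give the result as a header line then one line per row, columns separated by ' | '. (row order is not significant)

After JOIN sales (5 rows):
items.amt | items.owner | items.code | items.price | sales.owner | sales.qty | sales.tag | sales.price
50 | eve | Z3 | 90 | dave | 2 | D | 90
1 | dave | X1 | 8 | alice | 3 | A | 8
8 | dave | X2 | 8 | alice | 3 | A | 8
2 | bob | Y2 | 3 | dave | 8 | C | 3
7 | dave | Z2 | 7 | bob | 5 | D | 7
After WHERE (1 rows):
items.amt | items.owner | items.code | items.price | sales.owner | sales.qty | sales.tag | sales.price
7 | dave | Z2 | 7 | bob | 5 | D | 7
After SELECT (1 rows):
sales.qty
5

== RESULT ==
sales.qty
5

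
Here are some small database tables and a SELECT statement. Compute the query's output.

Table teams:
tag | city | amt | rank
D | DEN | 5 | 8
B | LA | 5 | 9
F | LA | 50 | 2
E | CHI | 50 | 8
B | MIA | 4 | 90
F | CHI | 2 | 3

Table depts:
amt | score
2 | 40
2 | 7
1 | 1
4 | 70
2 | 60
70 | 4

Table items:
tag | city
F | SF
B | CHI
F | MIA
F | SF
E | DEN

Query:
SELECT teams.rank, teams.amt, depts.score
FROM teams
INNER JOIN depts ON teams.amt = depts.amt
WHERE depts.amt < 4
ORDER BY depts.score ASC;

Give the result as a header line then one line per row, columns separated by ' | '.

== RESULT ==
teams.rank | teams.amt | depts.score
3 | 2 | 7
3 | 2 | 40
3 | 2 | 60

Derivation:
After JOIN depts (4 rows):
teams.tag | teams.city | teams.amt | teams.rank | depts.amt | depts.score
B | MIA | 4 | 90 | 4 | 70
F | CHI | 2 | 3 | 2 | 40
F | CHI | 2 | 3 | 2 | 7
F | CHI | 2 | 3 | 2 | 60
After WHERE (3 rows):
teams.tag | teams.city | teams.amt | teams.rank | depts.amt | depts.score
F | CHI | 2 | 3 | 2 | 40
F | CHI | 2 | 3 | 2 | 7
F | CHI | 2 | 3 | 2 | 60
After SELECT (3 rows):
teams.rank | teams.amt | depts.score
3 | 2 | 40
3 | 2 | 7
3 | 2 | 60
After ORDER BY (3 rows):
teams.rank | teams.amt | depts.score
3 | 2 | 7
3 | 2 | 40
3 | 2 | 60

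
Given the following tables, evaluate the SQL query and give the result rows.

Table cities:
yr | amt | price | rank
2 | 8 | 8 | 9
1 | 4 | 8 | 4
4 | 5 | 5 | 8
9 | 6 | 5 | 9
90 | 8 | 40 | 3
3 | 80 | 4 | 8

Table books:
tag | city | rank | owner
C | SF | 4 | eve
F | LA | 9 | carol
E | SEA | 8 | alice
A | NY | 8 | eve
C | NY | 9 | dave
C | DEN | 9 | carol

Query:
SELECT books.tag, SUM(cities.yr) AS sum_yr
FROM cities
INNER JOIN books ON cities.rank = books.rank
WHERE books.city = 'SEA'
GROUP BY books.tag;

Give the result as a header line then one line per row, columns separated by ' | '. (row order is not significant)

== RESULT ==
books.tag | sum_yr
E | 7

Derivation:
After JOIN books (11 rows):
cities.yr | cities.amt | cities.price | cities.rank | books.tag | books.city | books.rank | books.owner
2 | 8 | 8 | 9 | F | LA | 9 | carol
2 | 8 | 8 | 9 | C | NY | 9 | dave
2 | 8 | 8 | 9 | C | DEN | 9 | carol
1 | 4 | 8 | 4 | C | SF | 4 | eve
4 | 5 | 5 | 8 | E | SEA | 8 | alice
4 | 5 | 5 | 8 | A | NY | 8 | eve
9 | 6 | 5 | 9 | F | LA | 9 | carol
9 | 6 | 5 | 9 | C | NY | 9 | dave
9 | 6 | 5 | 9 | C | DEN | 9 | carol
3 | 80 | 4 | 8 | E | SEA | 8 | alice
3 | 80 | 4 | 8 | A | NY | 8 | eve
After WHERE (2 rows):
cities.yr | cities.amt | cities.price | cities.rank | books.tag | books.city | books.rank | books.owner
4 | 5 | 5 | 8 | E | SEA | 8 | alice
3 | 80 | 4 | 8 | E | SEA | 8 | alice
After GROUP BY (1 rows):
books.tag | sum_yr
E | 7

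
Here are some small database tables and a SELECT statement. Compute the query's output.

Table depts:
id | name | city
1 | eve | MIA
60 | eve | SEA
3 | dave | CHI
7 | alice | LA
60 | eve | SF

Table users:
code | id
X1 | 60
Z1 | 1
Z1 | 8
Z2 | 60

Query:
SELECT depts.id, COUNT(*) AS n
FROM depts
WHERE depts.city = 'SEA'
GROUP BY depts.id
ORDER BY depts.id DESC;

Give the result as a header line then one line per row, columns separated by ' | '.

After WHERE (1 rows):
depts.id | depts.name | depts.city
60 | eve | SEA
After GROUP BY (1 rows):
depts.id | n
60 | 1
After ORDER BY (1 rows):
depts.id | n
60 | 1

== RESULT ==
depts.id | n
60 | 1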